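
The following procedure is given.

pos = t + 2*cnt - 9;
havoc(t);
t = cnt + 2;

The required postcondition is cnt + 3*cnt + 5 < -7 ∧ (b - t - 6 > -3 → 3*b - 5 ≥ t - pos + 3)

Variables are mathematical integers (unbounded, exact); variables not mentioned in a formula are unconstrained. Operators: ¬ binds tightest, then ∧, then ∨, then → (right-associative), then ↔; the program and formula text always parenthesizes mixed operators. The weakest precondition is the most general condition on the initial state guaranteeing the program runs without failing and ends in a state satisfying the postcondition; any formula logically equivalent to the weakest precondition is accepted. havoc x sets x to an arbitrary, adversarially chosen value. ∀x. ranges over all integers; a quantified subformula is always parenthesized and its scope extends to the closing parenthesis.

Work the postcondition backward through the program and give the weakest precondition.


Working backward. After the program, the postcondition cnt + 3*cnt + 5 < -7 ∧ (b - t - 6 > -3 → 3*b - 5 ≥ t - pos + 3) must hold; in canonical form it is 4*cnt < -12 ∧ (b > t + 3 → 3*b + pos ≥ t + 8).
Before t := cnt + 2: 4*cnt < -12 ∧ (b > cnt + 5 → 3*b + pos ≥ cnt + 10)
Before havoc t: 4*cnt < -12 ∧ (b > cnt + 5 → 3*b + pos ≥ cnt + 10)
Before pos := t + 2*cnt - 9: 4*cnt < -12 ∧ (b > cnt + 5 → 3*b + cnt + t ≥ 19)
Answer: WP = 4*cnt < -12 ∧ (b > cnt + 5 → 3*b + cnt + t ≥ 19)


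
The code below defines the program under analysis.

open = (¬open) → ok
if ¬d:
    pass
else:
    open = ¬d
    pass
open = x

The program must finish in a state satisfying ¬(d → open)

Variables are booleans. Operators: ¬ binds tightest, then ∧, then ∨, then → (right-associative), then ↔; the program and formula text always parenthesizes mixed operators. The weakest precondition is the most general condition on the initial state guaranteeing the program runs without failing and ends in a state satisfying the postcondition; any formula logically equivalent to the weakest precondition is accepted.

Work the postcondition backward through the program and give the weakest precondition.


Working backward. After the program, ¬(d → open) must hold.
Before open := x: ¬(d → x)
Then branch requires ¬(d → x); else branch requires ¬(d → x).
Before the if: ((¬d) → (¬(d → x))) ∧ (d → (¬(d → x)))
Before open := (¬open) → ok: ((¬d) → (¬(d → x))) ∧ (d → (¬(d → x)))
Answer: WP = ((¬d) → (¬(d → x))) ∧ (d → (¬(d → x)))


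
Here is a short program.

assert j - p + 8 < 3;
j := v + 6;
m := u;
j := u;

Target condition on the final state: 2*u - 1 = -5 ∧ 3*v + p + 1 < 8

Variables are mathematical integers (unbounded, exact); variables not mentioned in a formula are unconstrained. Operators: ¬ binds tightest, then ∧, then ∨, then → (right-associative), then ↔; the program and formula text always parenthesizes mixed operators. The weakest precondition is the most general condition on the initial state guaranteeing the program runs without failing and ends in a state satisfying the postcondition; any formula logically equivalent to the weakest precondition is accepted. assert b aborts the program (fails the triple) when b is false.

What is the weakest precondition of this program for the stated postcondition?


Working backward. After the program, the postcondition 2*u - 1 = -5 ∧ 3*v + p + 1 < 8 must hold; in canonical form it is 2*u = -4 ∧ p + 3*v < 7.
Before j := u: 2*u = -4 ∧ p + 3*v < 7
Before m := u: 2*u = -4 ∧ p + 3*v < 7
Before j := v + 6: 2*u = -4 ∧ p + 3*v < 7
Before assert j - p + 8 < 3: j < p - 5 ∧ 2*u = -4 ∧ p + 3*v < 7
Answer: WP = j < p - 5 ∧ 2*u = -4 ∧ p + 3*v < 7


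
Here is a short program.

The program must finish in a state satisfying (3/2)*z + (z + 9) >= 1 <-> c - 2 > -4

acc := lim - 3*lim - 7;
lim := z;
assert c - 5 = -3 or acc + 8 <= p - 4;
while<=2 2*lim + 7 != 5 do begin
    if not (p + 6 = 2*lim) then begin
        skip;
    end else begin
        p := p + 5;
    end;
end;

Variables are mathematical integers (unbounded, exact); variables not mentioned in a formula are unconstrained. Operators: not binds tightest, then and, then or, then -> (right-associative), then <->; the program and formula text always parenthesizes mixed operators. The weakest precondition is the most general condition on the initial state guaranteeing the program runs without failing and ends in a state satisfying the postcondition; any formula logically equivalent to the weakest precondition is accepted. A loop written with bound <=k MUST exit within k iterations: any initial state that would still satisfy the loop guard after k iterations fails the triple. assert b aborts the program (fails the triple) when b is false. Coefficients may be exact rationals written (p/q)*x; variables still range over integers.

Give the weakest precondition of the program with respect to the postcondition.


Working backward. After the program, the postcondition (3/2)*z + (z + 9) >= 1 <-> c - 2 > -4 must hold; in canonical form it is (5/2)*z >= -8 <-> c > -2.
Before the loop (bound <=2), unroll the exhaustion recursion (WP_0 = exit-now case; WP_j = one more guarded iteration, up to j = 2):
  WP_0: (not (2*lim != -2)) and ((5/2)*z >= -8 <-> c > -2)
  WP_1: (2*lim != -2 -> (((not (p = 2*lim - 6)) -> ((not (2*lim != -2)) and ((5/2)*z >= -8 <-> c > -2))) and (p = 2*lim - 6 -> ((not (2*lim != -2)) and ((5/2)*z >= -8 <-> c > -2))))) and ((not (2*lim != -2)) -> ((5/2)*z >= -8 <-> c > -2))
  WP_2: (2*lim != -2 -> (((not (p = 2*lim - 6)) -> ((2*lim != -2 -> (((not (p = 2*lim - 6)) -> ((not (2*lim != -2)) and ((5/2)*z >= -8 <-> c > -2))) and (p = 2*lim - 6 -> ((not (2*lim != -2)) and ((5/2)*z >= -8 <-> c > -2))))) and ((not (2*lim != -2)) -> ((5/2)*z >= -8 <-> c > -2)))) and (p = 2*lim - 6 -> ((2*lim != -2 -> (((not (p = 2*lim - 11)) -> ((not (2*lim != -2)) and ((5/2)*z >= -8 <-> c > -2))) and (p = 2*lim - 11 -> ((not (2*lim != -2)) and ((5/2)*z >= -8 <-> c > -2))))) and ((not (2*lim != -2)) -> ((5/2)*z >= -8 <-> c > -2)))))) and ((not (2*lim != -2)) -> ((5/2)*z >= -8 <-> c > -2))
So before the loop: (2*lim != -2 -> (((not (p = 2*lim - 6)) -> ((2*lim != -2 -> (((not (p = 2*lim - 6)) -> ((not (2*lim != -2)) and ((5/2)*z >= -8 <-> c > -2))) and (p = 2*lim - 6 -> ((not (2*lim != -2)) and ((5/2)*z >= -8 <-> c > -2))))) and ((not (2*lim != -2)) -> ((5/2)*z >= -8 <-> c > -2)))) and (p = 2*lim - 6 -> ((2*lim != -2 -> (((not (p = 2*lim - 11)) -> ((not (2*lim != -2)) and ((5/2)*z >= -8 <-> c > -2))) and (p = 2*lim - 11 -> ((not (2*lim != -2)) and ((5/2)*z >= -8 <-> c > -2))))) and ((not (2*lim != -2)) -> ((5/2)*z >= -8 <-> c > -2)))))) and ((not (2*lim != -2)) -> ((5/2)*z >= -8 <-> c > -2))
Before assert c - 5 = -3 or acc + 8 <= p - 4: (c = 2 or acc <= p - 12) and (2*lim != -2 -> (((not (p = 2*lim - 6)) -> ((2*lim != -2 -> (((not (p = 2*lim - 6)) -> ((not (2*lim != -2)) and ((5/2)*z >= -8 <-> c > -2))) and (p = 2*lim - 6 -> ((not (2*lim != -2)) and ((5/2)*z >= -8 <-> c > -2))))) and ((not (2*lim != -2)) -> ((5/2)*z >= -8 <-> c > -2)))) and (p = 2*lim - 6 -> ((2*lim != -2 -> (((not (p = 2*lim - 11)) -> ((not (2*lim != -2)) and ((5/2)*z >= -8 <-> c > -2))) and (p = 2*lim - 11 -> ((not (2*lim != -2)) and ((5/2)*z >= -8 <-> c > -2))))) and ((not (2*lim != -2)) -> ((5/2)*z >= -8 <-> c > -2)))))) and ((not (2*lim != -2)) -> ((5/2)*z >= -8 <-> c > -2))
Before lim := z: (c = 2 or acc <= p - 12) and (2*z != -2 -> (((not (p = 2*z - 6)) -> ((2*z != -2 -> (((not (p = 2*z - 6)) -> ((not (2*z != -2)) and ((5/2)*z >= -8 <-> c > -2))) and (p = 2*z - 6 -> ((not (2*z != -2)) and ((5/2)*z >= -8 <-> c > -2))))) and ((not (2*z != -2)) -> ((5/2)*z >= -8 <-> c > -2)))) and (p = 2*z - 6 -> ((2*z != -2 -> (((not (p = 2*z - 11)) -> ((not (2*z != -2)) and ((5/2)*z >= -8 <-> c > -2))) and (p = 2*z - 11 -> ((not (2*z != -2)) and ((5/2)*z >= -8 <-> c > -2))))) and ((not (2*z != -2)) -> ((5/2)*z >= -8 <-> c > -2)))))) and ((not (2*z != -2)) -> ((5/2)*z >= -8 <-> c > -2))
Before acc := lim - 3*lim - 7: (c = 2 or 2*lim + p >= 5) and (2*z != -2 -> (((not (p = 2*z - 6)) -> ((2*z != -2 -> (((not (p = 2*z - 6)) -> ((not (2*z != -2)) and ((5/2)*z >= -8 <-> c > -2))) and (p = 2*z - 6 -> ((not (2*z != -2)) and ((5/2)*z >= -8 <-> c > -2))))) and ((not (2*z != -2)) -> ((5/2)*z >= -8 <-> c > -2)))) and (p = 2*z - 6 -> ((2*z != -2 -> (((not (p = 2*z - 11)) -> ((not (2*z != -2)) and ((5/2)*z >= -8 <-> c > -2))) and (p = 2*z - 11 -> ((not (2*z != -2)) and ((5/2)*z >= -8 <-> c > -2))))) and ((not (2*z != -2)) -> ((5/2)*z >= -8 <-> c > -2)))))) and ((not (2*z != -2)) -> ((5/2)*z >= -8 <-> c > -2))
Answer: WP = (c = 2 or 2*lim + p >= 5) and (2*z != -2 -> (((not (p = 2*z - 6)) -> ((2*z != -2 -> (((not (p = 2*z - 6)) -> ((not (2*z != -2)) and ((5/2)*z >= -8 <-> c > -2))) and (p = 2*z - 6 -> ((not (2*z != -2)) and ((5/2)*z >= -8 <-> c > -2))))) and ((not (2*z != -2)) -> ((5/2)*z >= -8 <-> c > -2)))) and (p = 2*z - 6 -> ((2*z != -2 -> (((not (p = 2*z - 11)) -> ((not (2*z != -2)) and ((5/2)*z >= -8 <-> c > -2))) and (p = 2*z - 11 -> ((not (2*z != -2)) and ((5/2)*z >= -8 <-> c > -2))))) and ((not (2*z != -2)) -> ((5/2)*z >= -8 <-> c > -2)))))) and ((not (2*z != -2)) -> ((5/2)*z >= -8 <-> c > -2))


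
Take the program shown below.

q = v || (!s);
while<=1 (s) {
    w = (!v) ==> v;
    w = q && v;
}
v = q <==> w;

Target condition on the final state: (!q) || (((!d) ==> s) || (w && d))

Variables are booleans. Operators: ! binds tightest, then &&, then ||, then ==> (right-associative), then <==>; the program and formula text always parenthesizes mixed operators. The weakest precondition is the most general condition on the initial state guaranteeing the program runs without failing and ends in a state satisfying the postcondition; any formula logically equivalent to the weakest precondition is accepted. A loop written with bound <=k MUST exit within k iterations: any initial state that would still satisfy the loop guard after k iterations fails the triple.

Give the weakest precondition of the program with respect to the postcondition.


Working backward. After the program, the postcondition (!q) || (((!d) ==> s) || (w && d)) must hold; in canonical form it is (!q) || ((!d) ==> s) || (w && d).
Before v := q <==> w: (!q) || ((!d) ==> s) || (w && d)
Before the loop (bound <=1), unroll the exhaustion recursion (WP_0 = exit-now case; WP_j = one more guarded iteration, up to j = 1):
  WP_0: (!s) && ((!q) || ((!d) ==> s) || (w && d))
  WP_1: (s ==> ((!s) && ((!q) || ((!d) ==> s) || (q && v && d)))) && ((!s) ==> ((!q) || ((!d) ==> s) || (w && d)))
So before the loop: (s ==> ((!s) && ((!q) || ((!d) ==> s) || (q && v && d)))) && ((!s) ==> ((!q) || ((!d) ==> s) || (w && d)))
Before q := v || (!s): (s ==> ((!s) && ((!(v || (!s))) || ((!d) ==> s) || ((v || (!s)) && v && d)))) && ((!s) ==> ((!(v || (!s))) || ((!d) ==> s) || (w && d)))
Answer: WP = (s ==> ((!s) && ((!(v || (!s))) || ((!d) ==> s) || ((v || (!s)) && v && d)))) && ((!s) ==> ((!(v || (!s))) || ((!d) ==> s) || (w && d)))


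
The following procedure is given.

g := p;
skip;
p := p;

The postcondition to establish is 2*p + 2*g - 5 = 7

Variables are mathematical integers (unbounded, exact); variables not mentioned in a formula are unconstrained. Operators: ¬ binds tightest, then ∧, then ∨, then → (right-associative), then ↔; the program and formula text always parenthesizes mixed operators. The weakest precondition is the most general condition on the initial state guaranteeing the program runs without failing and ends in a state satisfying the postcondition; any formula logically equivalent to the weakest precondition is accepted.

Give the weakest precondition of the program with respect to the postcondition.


Working backward. After the program, the postcondition 2*p + 2*g - 5 = 7 must hold; in canonical form it is 2*g + 2*p = 12.
Before p := p: 2*g + 2*p = 12
Before skip: 2*g + 2*p = 12
Before g := p: 4*p = 12
Answer: WP = 4*p = 12


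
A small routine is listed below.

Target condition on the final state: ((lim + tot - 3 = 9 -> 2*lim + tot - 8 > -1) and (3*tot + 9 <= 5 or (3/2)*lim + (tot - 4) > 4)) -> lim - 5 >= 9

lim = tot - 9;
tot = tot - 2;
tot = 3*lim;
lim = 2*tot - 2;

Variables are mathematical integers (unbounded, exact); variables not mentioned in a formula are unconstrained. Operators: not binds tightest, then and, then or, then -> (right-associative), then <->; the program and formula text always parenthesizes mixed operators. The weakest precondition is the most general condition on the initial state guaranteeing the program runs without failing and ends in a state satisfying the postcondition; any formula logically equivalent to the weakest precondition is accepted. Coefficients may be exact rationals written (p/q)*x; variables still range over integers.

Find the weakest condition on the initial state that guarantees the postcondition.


Working backward. After the program, the postcondition ((lim + tot - 3 = 9 -> 2*lim + tot - 8 > -1) and (3*tot + 9 <= 5 or (3/2)*lim + (tot - 4) > 4)) -> lim - 5 >= 9 must hold; in canonical form it is ((lim + tot = 12 -> 2*lim + tot > 7) and (3*tot <= -4 or (3/2)*lim + tot > 8)) -> lim >= 14.
Before lim := 2*tot - 2: ((3*tot = 14 -> 5*tot > 11) and (3*tot <= -4 or 4*tot > 11)) -> 2*tot >= 16
Before tot := 3*lim: ((9*lim = 14 -> 15*lim > 11) and (9*lim <= -4 or 12*lim > 11)) -> 6*lim >= 16
Before tot := tot - 2: ((9*lim = 14 -> 15*lim > 11) and (9*lim <= -4 or 12*lim > 11)) -> 6*lim >= 16
Before lim := tot - 9: ((9*tot = 95 -> 15*tot > 146) and (9*tot <= 77 or 12*tot > 119)) -> 6*tot >= 70
Answer: WP = ((9*tot = 95 -> 15*tot > 146) and (9*tot <= 77 or 12*tot > 119)) -> 6*tot >= 70


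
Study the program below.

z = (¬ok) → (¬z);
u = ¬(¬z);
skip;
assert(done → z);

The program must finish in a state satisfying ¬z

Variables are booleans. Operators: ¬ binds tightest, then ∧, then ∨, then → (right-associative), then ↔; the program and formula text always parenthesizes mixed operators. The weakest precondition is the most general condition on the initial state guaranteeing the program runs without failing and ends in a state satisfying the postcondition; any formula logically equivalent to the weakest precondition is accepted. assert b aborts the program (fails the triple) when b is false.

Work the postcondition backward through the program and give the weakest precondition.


Working backward. After the program, ¬z must hold.
Before assert done → z: (done → z) ∧ (¬z)
Before skip: (done → z) ∧ (¬z)
Before u := ¬(¬z): (done → z) ∧ (¬z)
Before z := (¬ok) → (¬z): (done → ((¬ok) → (¬z))) ∧ (¬((¬ok) → (¬z)))
Answer: WP = (done → ((¬ok) → (¬z))) ∧ (¬((¬ok) → (¬z)))


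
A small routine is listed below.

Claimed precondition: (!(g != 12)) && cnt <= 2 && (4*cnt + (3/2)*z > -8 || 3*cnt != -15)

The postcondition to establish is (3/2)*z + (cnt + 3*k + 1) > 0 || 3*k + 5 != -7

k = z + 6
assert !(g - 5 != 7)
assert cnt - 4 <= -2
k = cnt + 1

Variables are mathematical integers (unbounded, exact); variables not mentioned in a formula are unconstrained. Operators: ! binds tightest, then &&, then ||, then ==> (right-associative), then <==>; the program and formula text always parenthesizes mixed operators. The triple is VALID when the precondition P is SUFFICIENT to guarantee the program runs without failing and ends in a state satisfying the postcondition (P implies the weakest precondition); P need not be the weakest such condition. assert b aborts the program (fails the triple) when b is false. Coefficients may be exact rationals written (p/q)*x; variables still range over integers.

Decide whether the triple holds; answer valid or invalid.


Working backward. After the program, the postcondition (3/2)*z + (cnt + 3*k + 1) > 0 || 3*k + 5 != -7 must hold; in canonical form it is cnt + 3*k + (3/2)*z > -1 || 3*k != -12.
Before k := cnt + 1: 4*cnt + (3/2)*z > -4 || 3*cnt != -15
Before assert cnt - 4 <= -2: cnt <= 2 && (4*cnt + (3/2)*z > -4 || 3*cnt != -15)
Before assert !(g - 5 != 7): (!(g != 12)) && cnt <= 2 && (4*cnt + (3/2)*z > -4 || 3*cnt != -15)
Before k := z + 6: (!(g != 12)) && cnt <= 2 && (4*cnt + (3/2)*z > -4 || 3*cnt != -15)
The weakest precondition is (!(g != 12)) && cnt <= 2 && (4*cnt + (3/2)*z > -4 || 3*cnt != -15).
Check whether (!(g != 12)) && cnt <= 2 && (4*cnt + (3/2)*z > -8 || 3*cnt != -15) implies it.
Countermodel: at the initial state cnt = -5, g = 12, z = 9, the precondition holds but the weakest precondition fails.
Answer: invalid


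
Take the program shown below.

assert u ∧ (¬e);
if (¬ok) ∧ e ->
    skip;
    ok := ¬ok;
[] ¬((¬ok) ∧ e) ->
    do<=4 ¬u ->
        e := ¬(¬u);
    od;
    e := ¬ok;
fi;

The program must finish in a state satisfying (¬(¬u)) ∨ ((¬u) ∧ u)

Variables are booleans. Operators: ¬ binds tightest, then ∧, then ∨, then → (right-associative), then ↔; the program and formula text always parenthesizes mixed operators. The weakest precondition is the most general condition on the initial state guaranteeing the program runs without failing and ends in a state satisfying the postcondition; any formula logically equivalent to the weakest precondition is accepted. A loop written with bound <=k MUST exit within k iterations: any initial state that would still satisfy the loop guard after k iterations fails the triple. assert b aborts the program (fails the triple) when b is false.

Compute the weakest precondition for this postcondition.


Working backward. After the program, the postcondition (¬(¬u)) ∨ ((¬u) ∧ u) must hold; in canonical form it is u.
Then branch requires u; else branch requires (¬u) → ((¬u) → ((¬u) → ((¬u) → u))).
Before the if: (((¬ok) ∧ e) → u) ∧ ((¬((¬ok) ∧ e)) → ((¬u) → ((¬u) → ((¬u) → ((¬u) → u)))))
Before assert u ∧ (¬e): u ∧ (¬e) ∧ (((¬ok) ∧ e) → u) ∧ ((¬((¬ok) ∧ e)) → ((¬u) → ((¬u) → ((¬u) → ((¬u) → u)))))
Answer: WP = u ∧ (¬e) ∧ (((¬ok) ∧ e) → u) ∧ ((¬((¬ok) ∧ e)) → ((¬u) → ((¬u) → ((¬u) → ((¬u) → u)))))


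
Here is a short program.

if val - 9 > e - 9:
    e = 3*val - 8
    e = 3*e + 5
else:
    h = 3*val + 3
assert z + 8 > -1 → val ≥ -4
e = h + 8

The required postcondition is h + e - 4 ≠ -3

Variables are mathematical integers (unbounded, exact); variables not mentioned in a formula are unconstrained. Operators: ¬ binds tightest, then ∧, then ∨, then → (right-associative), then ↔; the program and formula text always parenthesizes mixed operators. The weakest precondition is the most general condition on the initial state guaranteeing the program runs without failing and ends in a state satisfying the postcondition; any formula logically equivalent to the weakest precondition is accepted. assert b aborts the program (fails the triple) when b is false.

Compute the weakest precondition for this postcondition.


Working backward. After the program, the postcondition h + e - 4 ≠ -3 must hold; in canonical form it is e + h ≠ 1.
Before e := h + 8: 2*h ≠ -7
Before assert z + 8 > -1 → val ≥ -4: (z > -9 → val ≥ -4) ∧ 2*h ≠ -7
Then branch requires (z > -9 → val ≥ -4) ∧ 2*h ≠ -7; else branch requires (z > -9 → val ≥ -4) ∧ 6*val ≠ -13.
Before the if: (val > e → ((z > -9 → val ≥ -4) ∧ 2*h ≠ -7)) ∧ ((¬(val > e)) → ((z > -9 → val ≥ -4) ∧ 6*val ≠ -13))
Answer: WP = (val > e → ((z > -9 → val ≥ -4) ∧ 2*h ≠ -7)) ∧ ((¬(val > e)) → ((z > -9 → val ≥ -4) ∧ 6*val ≠ -13))


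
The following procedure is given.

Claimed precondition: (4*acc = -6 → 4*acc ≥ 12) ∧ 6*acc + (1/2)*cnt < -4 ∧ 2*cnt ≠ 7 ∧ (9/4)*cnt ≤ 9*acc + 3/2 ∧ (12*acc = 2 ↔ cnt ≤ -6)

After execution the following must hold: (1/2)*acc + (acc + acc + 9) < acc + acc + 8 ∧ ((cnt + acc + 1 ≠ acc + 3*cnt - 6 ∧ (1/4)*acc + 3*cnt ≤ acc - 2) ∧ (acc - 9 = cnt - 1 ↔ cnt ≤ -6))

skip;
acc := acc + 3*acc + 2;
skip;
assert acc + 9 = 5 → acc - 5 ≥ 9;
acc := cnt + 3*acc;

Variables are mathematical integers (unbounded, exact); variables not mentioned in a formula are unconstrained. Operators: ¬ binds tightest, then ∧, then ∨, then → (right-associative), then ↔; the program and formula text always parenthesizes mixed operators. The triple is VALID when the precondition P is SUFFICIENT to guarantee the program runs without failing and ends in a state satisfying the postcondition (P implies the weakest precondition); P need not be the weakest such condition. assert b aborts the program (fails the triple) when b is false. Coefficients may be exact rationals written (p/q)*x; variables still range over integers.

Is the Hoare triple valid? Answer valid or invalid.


Working backward. After the program, the postcondition (1/2)*acc + (acc + acc + 9) < acc + acc + 8 ∧ ((cnt + acc + 1 ≠ acc + 3*cnt - 6 ∧ (1/4)*acc + 3*cnt ≤ acc - 2) ∧ (acc - 9 = cnt - 1 ↔ cnt ≤ -6)) must hold; in canonical form it is (1/2)*acc < -1 ∧ 2*cnt ≠ 7 ∧ 3*cnt ≤ (3/4)*acc - 2 ∧ (acc = cnt + 8 ↔ cnt ≤ -6).
Before acc := cnt + 3*acc: (3/2)*acc + (1/2)*cnt < -1 ∧ 2*cnt ≠ 7 ∧ (9/4)*cnt ≤ (9/4)*acc - 2 ∧ (3*acc = 8 ↔ cnt ≤ -6)
Before assert acc + 9 = 5 → acc - 5 ≥ 9: (acc = -4 → acc ≥ 14) ∧ (3/2)*acc + (1/2)*cnt < -1 ∧ 2*cnt ≠ 7 ∧ (9/4)*cnt ≤ (9/4)*acc - 2 ∧ (3*acc = 8 ↔ cnt ≤ -6)
Before skip: (acc = -4 → acc ≥ 14) ∧ (3/2)*acc + (1/2)*cnt < -1 ∧ 2*cnt ≠ 7 ∧ (9/4)*cnt ≤ (9/4)*acc - 2 ∧ (3*acc = 8 ↔ cnt ≤ -6)
Before acc := acc + 3*acc + 2: (4*acc = -6 → 4*acc ≥ 12) ∧ 6*acc + (1/2)*cnt < -4 ∧ 2*cnt ≠ 7 ∧ (9/4)*cnt ≤ 9*acc + 5/2 ∧ (12*acc = 2 ↔ cnt ≤ -6)
Before skip: (4*acc = -6 → 4*acc ≥ 12) ∧ 6*acc + (1/2)*cnt < -4 ∧ 2*cnt ≠ 7 ∧ (9/4)*cnt ≤ 9*acc + 5/2 ∧ (12*acc = 2 ↔ cnt ≤ -6)
The weakest precondition is (4*acc = -6 → 4*acc ≥ 12) ∧ 6*acc + (1/2)*cnt < -4 ∧ 2*cnt ≠ 7 ∧ (9/4)*cnt ≤ 9*acc + 5/2 ∧ (12*acc = 2 ↔ cnt ≤ -6).
Check whether (4*acc = -6 → 4*acc ≥ 12) ∧ 6*acc + (1/2)*cnt < -4 ∧ 2*cnt ≠ 7 ∧ (9/4)*cnt ≤ 9*acc + 3/2 ∧ (12*acc = 2 ↔ cnt ≤ -6) implies it.
Every state satisfying the precondition satisfies the weakest precondition: the implication holds.
Answer: valid


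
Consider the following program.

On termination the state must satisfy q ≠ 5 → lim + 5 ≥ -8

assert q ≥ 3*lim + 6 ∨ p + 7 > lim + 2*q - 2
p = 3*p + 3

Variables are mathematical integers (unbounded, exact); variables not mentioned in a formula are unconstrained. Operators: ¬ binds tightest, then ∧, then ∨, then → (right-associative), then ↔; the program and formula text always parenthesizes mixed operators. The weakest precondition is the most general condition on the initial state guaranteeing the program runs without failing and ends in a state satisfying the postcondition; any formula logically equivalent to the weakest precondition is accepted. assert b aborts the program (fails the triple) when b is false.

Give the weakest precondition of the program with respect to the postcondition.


Working backward. After the program, the postcondition q ≠ 5 → lim + 5 ≥ -8 must hold; in canonical form it is q ≠ 5 → lim ≥ -13.
Before p := 3*p + 3: q ≠ 5 → lim ≥ -13
Before assert q ≥ 3*lim + 6 ∨ p + 7 > lim + 2*q - 2: (q ≥ 3*lim + 6 ∨ p > lim + 2*q - 9) ∧ (q ≠ 5 → lim ≥ -13)
Answer: WP = (q ≥ 3*lim + 6 ∨ p > lim + 2*q - 9) ∧ (q ≠ 5 → lim ≥ -13)


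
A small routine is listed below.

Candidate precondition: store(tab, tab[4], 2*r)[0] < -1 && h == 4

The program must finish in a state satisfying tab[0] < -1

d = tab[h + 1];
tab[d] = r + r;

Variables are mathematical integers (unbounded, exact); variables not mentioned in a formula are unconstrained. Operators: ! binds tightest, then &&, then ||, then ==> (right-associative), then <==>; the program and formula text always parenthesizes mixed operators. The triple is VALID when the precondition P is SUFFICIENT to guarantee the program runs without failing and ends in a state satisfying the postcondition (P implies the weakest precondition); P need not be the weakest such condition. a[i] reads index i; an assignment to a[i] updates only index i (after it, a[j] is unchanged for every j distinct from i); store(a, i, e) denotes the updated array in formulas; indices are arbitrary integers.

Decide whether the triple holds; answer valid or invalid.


Working backward. After the program, tab[0] < -1 must hold.
Before tab[d] := r + r: store(tab, d, 2*r)[0] < -1
Before d := tab[h + 1]: store(tab, tab[h + 1], 2*r)[0] < -1
The weakest precondition is store(tab, tab[h + 1], 2*r)[0] < -1.
Check whether store(tab, tab[4], 2*r)[0] < -1 && h == 4 implies it.
Countermodel: at the initial state h = 4, r = -1, tab = {[0] = 15215, [4] = 0, [5] = 6, [6] = 2, elsewhere 2}, the precondition holds but the weakest precondition fails.
Answer: invalid


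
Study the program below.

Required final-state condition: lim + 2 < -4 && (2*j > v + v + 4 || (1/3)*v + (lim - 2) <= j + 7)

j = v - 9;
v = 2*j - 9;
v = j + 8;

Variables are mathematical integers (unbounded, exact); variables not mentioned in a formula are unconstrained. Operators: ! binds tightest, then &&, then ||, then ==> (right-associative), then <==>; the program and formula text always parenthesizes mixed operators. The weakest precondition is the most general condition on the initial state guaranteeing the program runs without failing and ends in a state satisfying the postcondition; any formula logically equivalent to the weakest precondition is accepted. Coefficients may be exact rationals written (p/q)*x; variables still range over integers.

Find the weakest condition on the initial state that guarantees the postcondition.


Working backward. After the program, the postcondition lim + 2 < -4 && (2*j > v + v + 4 || (1/3)*v + (lim - 2) <= j + 7) must hold; in canonical form it is lim < -6 && (2*j > 2*v + 4 || lim + (1/3)*v <= j + 9).
Before v := j + 8: lim < -6 && lim <= (2/3)*j + 19/3
Before v := 2*j - 9: lim < -6 && lim <= (2/3)*j + 19/3
Before j := v - 9: lim < -6 && lim <= (2/3)*v + 1/3
Answer: WP = lim < -6 && lim <= (2/3)*v + 1/3


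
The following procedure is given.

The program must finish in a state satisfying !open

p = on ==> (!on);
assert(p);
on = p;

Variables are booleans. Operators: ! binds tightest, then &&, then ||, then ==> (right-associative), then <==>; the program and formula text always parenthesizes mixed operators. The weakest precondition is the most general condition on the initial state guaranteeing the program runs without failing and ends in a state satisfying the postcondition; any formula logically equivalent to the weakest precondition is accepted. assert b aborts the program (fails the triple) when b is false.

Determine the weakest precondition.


Working backward. After the program, !open must hold.
Before on := p: !open
Before assert p: p && (!open)
Before p := on ==> (!on): (on ==> (!on)) && (!open)
Answer: WP = (on ==> (!on)) && (!open)


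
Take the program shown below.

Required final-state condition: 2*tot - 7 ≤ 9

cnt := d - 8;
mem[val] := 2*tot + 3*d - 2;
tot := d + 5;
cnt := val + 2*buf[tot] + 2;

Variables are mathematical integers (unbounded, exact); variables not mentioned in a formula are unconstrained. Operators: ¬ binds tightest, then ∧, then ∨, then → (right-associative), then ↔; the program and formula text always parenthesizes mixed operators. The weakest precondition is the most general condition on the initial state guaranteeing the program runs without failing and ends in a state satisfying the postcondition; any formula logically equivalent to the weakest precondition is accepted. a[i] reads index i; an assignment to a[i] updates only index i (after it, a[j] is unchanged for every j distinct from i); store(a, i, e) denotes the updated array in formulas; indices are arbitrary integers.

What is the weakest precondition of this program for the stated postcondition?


Working backward. After the program, the postcondition 2*tot - 7 ≤ 9 must hold; in canonical form it is 2*tot ≤ 16.
Before cnt := val + 2*buf[tot] + 2: 2*tot ≤ 16
Before tot := d + 5: 2*d ≤ 6
Before mem[val] := 2*tot + 3*d - 2: 2*d ≤ 6
Before cnt := d - 8: 2*d ≤ 6
Answer: WP = 2*d ≤ 6


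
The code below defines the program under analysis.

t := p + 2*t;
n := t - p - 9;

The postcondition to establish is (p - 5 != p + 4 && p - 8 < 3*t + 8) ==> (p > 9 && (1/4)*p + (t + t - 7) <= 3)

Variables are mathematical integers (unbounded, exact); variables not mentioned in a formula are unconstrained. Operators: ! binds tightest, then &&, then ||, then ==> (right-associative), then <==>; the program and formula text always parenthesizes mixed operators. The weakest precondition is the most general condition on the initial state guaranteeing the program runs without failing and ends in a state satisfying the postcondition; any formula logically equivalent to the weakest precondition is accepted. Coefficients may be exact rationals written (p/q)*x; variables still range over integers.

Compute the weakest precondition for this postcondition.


Working backward. After the program, the postcondition (p - 5 != p + 4 && p - 8 < 3*t + 8) ==> (p > 9 && (1/4)*p + (t + t - 7) <= 3) must hold; in canonical form it is p < 3*t + 16 ==> (p > 9 && (1/4)*p + 2*t <= 10).
Before n := t - p - 9: p < 3*t + 16 ==> (p > 9 && (1/4)*p + 2*t <= 10)
Before t := p + 2*t: 2*p + 6*t > -16 ==> (p > 9 && (9/4)*p + 4*t <= 10)
Answer: WP = 2*p + 6*t > -16 ==> (p > 9 && (9/4)*p + 4*t <= 10)


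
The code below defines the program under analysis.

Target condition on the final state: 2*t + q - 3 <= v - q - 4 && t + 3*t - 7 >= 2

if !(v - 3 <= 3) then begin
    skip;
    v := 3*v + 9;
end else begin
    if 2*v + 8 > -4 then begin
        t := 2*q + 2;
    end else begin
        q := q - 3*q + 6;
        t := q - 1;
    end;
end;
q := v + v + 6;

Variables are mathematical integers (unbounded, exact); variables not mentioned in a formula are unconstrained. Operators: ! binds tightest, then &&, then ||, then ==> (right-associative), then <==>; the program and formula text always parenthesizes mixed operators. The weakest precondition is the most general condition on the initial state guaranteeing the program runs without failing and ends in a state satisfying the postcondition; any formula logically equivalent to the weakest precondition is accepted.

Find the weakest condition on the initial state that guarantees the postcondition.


Working backward. After the program, the postcondition 2*t + q - 3 <= v - q - 4 && t + 3*t - 7 >= 2 must hold; in canonical form it is 2*q + 2*t <= v - 1 && 4*t >= 9.
Before q := v + v + 6: 2*t + 3*v <= -13 && 4*t >= 9
Then branch requires 2*t + 9*v <= -40 && 4*t >= 9; else branch requires (2*v > -12 ==> (4*q + 3*v <= -17 && 8*q >= 1)) && ((!(2*v > -12)) ==> (3*v <= 4*q - 23 && 8*q <= 11)).
Before the if: ((!(v <= 6)) ==> (2*t + 9*v <= -40 && 4*t >= 9)) && (v <= 6 ==> ((2*v > -12 ==> (4*q + 3*v <= -17 && 8*q >= 1)) && ((!(2*v > -12)) ==> (3*v <= 4*q - 23 && 8*q <= 11))))
Answer: WP = ((!(v <= 6)) ==> (2*t + 9*v <= -40 && 4*t >= 9)) && (v <= 6 ==> ((2*v > -12 ==> (4*q + 3*v <= -17 && 8*q >= 1)) && ((!(2*v > -12)) ==> (3*v <= 4*q - 23 && 8*q <= 11))))


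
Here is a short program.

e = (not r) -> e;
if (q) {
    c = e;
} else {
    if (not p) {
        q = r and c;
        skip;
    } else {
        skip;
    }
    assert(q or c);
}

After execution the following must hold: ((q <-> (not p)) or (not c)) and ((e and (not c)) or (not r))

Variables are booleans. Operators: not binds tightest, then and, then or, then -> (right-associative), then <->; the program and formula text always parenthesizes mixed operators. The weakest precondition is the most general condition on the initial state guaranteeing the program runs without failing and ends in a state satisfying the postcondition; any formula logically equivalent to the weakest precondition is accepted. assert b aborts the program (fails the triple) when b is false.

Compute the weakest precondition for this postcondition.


Working backward. After the program, ((q <-> (not p)) or (not c)) and ((e and (not c)) or (not r)) must hold.
Then branch requires ((q <-> (not p)) or (not e)) and (not r); else branch requires ((not p) -> (((r and c) or c) and (((r and c) <-> (not p)) or (not c)) and ((e and (not c)) or (not r)))) and (p -> ((q or c) and ((q <-> (not p)) or (not c)) and ((e and (not c)) or (not r)))).
Before the if: (q -> (((q <-> (not p)) or (not e)) and (not r))) and ((not q) -> (((not p) -> (((r and c) or c) and (((r and c) <-> (not p)) or (not c)) and ((e and (not c)) or (not r)))) and (p -> ((q or c) and ((q <-> (not p)) or (not c)) and ((e and (not c)) or (not r))))))
Before e := (not r) -> e: (q -> (((q <-> (not p)) or (not ((not r) -> e))) and (not r))) and ((not q) -> (((not p) -> (((r and c) or c) and (((r and c) <-> (not p)) or (not c)) and ((((not r) -> e) and (not c)) or (not r)))) and (p -> ((q or c) and ((q <-> (not p)) or (not c)) and ((((not r) -> e) and (not c)) or (not r))))))
Answer: WP = (q -> (((q <-> (not p)) or (not ((not r) -> e))) and (not r))) and ((not q) -> (((not p) -> (((r and c) or c) and (((r and c) <-> (not p)) or (not c)) and ((((not r) -> e) and (not c)) or (not r)))) and (p -> ((q or c) and ((q <-> (not p)) or (not c)) and ((((not r) -> e) and (not c)) or (not r))))))


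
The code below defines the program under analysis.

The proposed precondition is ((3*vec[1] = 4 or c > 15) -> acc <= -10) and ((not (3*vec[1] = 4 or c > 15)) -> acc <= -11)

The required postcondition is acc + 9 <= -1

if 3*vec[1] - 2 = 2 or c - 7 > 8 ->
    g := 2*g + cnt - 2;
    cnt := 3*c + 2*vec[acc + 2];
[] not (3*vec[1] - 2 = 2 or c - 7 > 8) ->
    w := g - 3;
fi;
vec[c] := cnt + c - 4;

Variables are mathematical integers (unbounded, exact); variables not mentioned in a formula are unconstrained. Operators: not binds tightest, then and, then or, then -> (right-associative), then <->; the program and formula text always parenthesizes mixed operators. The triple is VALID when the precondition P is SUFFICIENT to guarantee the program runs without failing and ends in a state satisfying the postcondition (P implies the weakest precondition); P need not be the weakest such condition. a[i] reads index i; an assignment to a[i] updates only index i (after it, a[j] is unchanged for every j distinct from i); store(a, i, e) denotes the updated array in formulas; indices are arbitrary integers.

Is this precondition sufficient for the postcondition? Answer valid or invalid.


Working backward. After the program, the postcondition acc + 9 <= -1 must hold; in canonical form it is acc <= -10.
Before vec[c] := cnt + c - 4: acc <= -10
Then branch requires acc <= -10; else branch requires acc <= -10.
Before the if: ((3*vec[1] = 4 or c > 15) -> acc <= -10) and ((not (3*vec[1] = 4 or c > 15)) -> acc <= -10)
The weakest precondition is ((3*vec[1] = 4 or c > 15) -> acc <= -10) and ((not (3*vec[1] = 4 or c > 15)) -> acc <= -10).
Check whether ((3*vec[1] = 4 or c > 15) -> acc <= -10) and ((not (3*vec[1] = 4 or c > 15)) -> acc <= -11) implies it.
Every state satisfying the precondition satisfies the weakest precondition: the implication holds.
Answer: valid


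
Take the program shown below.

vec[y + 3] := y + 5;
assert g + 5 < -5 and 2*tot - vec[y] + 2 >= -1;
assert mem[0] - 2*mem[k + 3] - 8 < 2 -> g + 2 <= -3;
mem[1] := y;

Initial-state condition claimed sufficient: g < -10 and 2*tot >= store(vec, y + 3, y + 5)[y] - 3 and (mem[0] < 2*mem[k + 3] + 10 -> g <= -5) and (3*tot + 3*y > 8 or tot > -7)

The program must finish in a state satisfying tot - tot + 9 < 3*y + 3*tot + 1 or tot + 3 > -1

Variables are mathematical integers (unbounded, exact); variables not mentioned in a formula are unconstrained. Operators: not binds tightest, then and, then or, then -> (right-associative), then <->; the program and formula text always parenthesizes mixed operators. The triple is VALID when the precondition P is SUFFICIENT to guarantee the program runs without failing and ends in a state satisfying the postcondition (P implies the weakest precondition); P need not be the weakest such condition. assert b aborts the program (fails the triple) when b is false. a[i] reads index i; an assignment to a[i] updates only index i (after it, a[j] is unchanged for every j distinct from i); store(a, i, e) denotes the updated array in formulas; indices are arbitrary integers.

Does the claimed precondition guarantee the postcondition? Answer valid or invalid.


Working backward. After the program, the postcondition tot - tot + 9 < 3*y + 3*tot + 1 or tot + 3 > -1 must hold; in canonical form it is 3*tot + 3*y > 8 or tot > -4.
Before mem[1] := y: 3*tot + 3*y > 8 or tot > -4
Before assert mem[0] - 2*mem[k + 3] - 8 < 2 -> g + 2 <= -3: (mem[0] < 2*mem[k + 3] + 10 -> g <= -5) and (3*tot + 3*y > 8 or tot > -4)
Before assert g + 5 < -5 and 2*tot - vec[y] + 2 >= -1: g < -10 and 2*tot >= vec[y] - 3 and (mem[0] < 2*mem[k + 3] + 10 -> g <= -5) and (3*tot + 3*y > 8 or tot > -4)
Before vec[y + 3] := y + 5: g < -10 and 2*tot >= store(vec, y + 3, y + 5)[y] - 3 and (mem[0] < 2*mem[k + 3] + 10 -> g <= -5) and (3*tot + 3*y > 8 or tot > -4)
The weakest precondition is g < -10 and 2*tot >= store(vec, y + 3, y + 5)[y] - 3 and (mem[0] < 2*mem[k + 3] + 10 -> g <= -5) and (3*tot + 3*y > 8 or tot > -4).
Check whether g < -10 and 2*tot >= store(vec, y + 3, y + 5)[y] - 3 and (mem[0] < 2*mem[k + 3] + 10 -> g <= -5) and (3*tot + 3*y > 8 or tot > -7) implies it.
Countermodel: at the initial state g = -11, k = -3, mem = {[0] = 0, [3] = 0, elsewhere 0}, tot = -4, vec = {[0] = -5, [3] = -5, elsewhere -5}, y = 0, the precondition holds but the weakest precondition fails.
Answer: invalid


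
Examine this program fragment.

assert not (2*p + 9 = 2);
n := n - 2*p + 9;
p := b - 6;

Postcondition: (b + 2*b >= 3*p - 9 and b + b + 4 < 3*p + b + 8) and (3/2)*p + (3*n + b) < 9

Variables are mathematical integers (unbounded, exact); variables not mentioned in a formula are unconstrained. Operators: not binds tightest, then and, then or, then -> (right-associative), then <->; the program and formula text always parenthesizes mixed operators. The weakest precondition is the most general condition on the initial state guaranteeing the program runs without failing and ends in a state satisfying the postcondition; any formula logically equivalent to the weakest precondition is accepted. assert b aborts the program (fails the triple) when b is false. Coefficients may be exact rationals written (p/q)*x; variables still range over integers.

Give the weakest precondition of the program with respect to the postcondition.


Working backward. After the program, the postcondition (b + 2*b >= 3*p - 9 and b + b + 4 < 3*p + b + 8) and (3/2)*p + (3*n + b) < 9 must hold; in canonical form it is 3*b >= 3*p - 9 and b < 3*p + 4 and b + 3*n + (3/2)*p < 9.
Before p := b - 6: 2*b > 14 and (5/2)*b + 3*n < 18
Before n := n - 2*p + 9: 2*b > 14 and (5/2)*b + 3*n < 6*p - 9
Before assert not (2*p + 9 = 2): (not (2*p = -7)) and 2*b > 14 and (5/2)*b + 3*n < 6*p - 9
Answer: WP = (not (2*p = -7)) and 2*b > 14 and (5/2)*b + 3*n < 6*p - 9


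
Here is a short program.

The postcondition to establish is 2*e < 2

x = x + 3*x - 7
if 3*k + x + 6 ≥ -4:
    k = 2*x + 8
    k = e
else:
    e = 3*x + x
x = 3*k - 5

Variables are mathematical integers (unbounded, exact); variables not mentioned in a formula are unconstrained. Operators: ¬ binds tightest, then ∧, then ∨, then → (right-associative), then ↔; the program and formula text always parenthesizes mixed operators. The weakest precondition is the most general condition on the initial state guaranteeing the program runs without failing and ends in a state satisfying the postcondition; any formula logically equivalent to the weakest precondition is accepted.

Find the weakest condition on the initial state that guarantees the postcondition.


Working backward. After the program, 2*e < 2 must hold.
Before x := 3*k - 5: 2*e < 2
Then branch requires 2*e < 2; else branch requires 8*x < 2.
Before the if: (3*k + x ≥ -10 → 2*e < 2) ∧ ((¬(3*k + x ≥ -10)) → 8*x < 2)
Before x := x + 3*x - 7: (3*k + 4*x ≥ -3 → 2*e < 2) ∧ ((¬(3*k + 4*x ≥ -3)) → 32*x < 58)
Answer: WP = (3*k + 4*x ≥ -3 → 2*e < 2) ∧ ((¬(3*k + 4*x ≥ -3)) → 32*x < 58)
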